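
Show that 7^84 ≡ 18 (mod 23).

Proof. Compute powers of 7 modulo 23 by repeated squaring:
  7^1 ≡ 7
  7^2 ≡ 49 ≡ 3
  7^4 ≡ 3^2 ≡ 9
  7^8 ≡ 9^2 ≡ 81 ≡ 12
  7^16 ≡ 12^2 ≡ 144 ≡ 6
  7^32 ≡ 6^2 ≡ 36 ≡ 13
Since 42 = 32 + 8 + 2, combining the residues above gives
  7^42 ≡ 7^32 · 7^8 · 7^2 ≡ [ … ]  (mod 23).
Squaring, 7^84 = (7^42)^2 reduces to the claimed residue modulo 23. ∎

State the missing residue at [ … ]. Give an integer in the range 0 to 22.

8

7^32 · 7^8 · 7^2 ≡ 13 · 12 · 3 = 468.
468 mod 23 = 8, so 7^42 ≡ 8 (mod 23).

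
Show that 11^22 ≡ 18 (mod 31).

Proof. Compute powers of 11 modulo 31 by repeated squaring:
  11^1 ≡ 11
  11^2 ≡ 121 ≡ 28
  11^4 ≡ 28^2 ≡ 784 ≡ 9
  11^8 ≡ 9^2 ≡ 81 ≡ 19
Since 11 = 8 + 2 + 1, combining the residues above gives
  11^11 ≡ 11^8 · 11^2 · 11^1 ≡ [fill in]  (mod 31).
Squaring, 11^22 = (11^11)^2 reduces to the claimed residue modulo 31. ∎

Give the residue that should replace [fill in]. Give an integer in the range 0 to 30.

24

Multiply the listed residues: 19 · 28 · 11 = 532 → 5852.
Reducing modulo 31: 5852 = 188·31 + 24, so 11^11 ≡ 24.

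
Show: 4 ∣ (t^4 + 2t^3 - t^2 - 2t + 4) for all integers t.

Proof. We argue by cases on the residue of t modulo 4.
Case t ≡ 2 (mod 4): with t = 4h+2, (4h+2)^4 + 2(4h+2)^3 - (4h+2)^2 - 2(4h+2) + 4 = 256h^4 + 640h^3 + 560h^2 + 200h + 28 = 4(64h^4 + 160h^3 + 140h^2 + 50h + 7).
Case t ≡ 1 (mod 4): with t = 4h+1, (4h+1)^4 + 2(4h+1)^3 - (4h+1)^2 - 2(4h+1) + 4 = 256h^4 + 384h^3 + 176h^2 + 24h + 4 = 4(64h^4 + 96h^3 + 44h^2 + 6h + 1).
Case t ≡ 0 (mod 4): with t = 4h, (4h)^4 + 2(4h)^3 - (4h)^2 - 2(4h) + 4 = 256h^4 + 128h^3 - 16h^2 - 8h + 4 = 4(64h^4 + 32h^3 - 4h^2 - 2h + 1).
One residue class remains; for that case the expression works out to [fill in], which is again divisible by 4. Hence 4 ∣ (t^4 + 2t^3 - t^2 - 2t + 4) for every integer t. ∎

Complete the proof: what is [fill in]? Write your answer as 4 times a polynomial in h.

4(64h^4 + 224h^3 + 284h^2 + 154h + 31)

Only t ≡ 3 (mod 4) is unaccounted for. Put t = 4h+3:
(4h+3)^4 + 2(4h+3)^3 - (4h+3)^2 - 2(4h+3) + 4 expands to 256h^4 + 896h^3 + 1136h^2 + 616h + 124,
and factoring out 4 leaves 4(64h^4 + 224h^3 + 284h^2 + 154h + 31).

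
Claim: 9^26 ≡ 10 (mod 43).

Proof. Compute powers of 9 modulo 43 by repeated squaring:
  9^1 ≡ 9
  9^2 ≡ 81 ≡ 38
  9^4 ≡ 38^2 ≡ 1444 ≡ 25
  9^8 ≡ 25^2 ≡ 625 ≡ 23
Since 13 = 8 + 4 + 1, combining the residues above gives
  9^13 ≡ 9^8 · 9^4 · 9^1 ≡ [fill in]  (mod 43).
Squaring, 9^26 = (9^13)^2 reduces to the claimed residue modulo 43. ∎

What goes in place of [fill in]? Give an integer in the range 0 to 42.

Multiply the listed residues: 23 · 25 · 9 = 575 → 5175.
Reducing modulo 43: 5175 = 120·43 + 15, so 9^13 ≡ 15.

15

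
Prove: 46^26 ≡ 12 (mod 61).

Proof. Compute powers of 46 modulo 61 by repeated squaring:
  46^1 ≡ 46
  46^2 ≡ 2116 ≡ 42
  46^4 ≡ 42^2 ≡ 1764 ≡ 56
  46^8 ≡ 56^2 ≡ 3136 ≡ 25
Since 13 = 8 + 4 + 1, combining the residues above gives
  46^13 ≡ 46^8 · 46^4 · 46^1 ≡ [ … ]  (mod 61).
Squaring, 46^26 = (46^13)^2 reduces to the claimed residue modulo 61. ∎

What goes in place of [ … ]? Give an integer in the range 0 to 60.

Multiply the listed residues: 25 · 56 · 46 = 1400 → 64400.
Reducing modulo 61: 64400 = 1055·61 + 45, so 46^13 ≡ 45.

45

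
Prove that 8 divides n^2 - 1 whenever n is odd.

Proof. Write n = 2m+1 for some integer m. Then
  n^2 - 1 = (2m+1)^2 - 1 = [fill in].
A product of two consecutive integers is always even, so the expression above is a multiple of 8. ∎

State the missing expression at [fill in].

4m(m + 1)

(2m+1)^2 - 1 = 4m^2 + 4m + 1 - 1 = 4m^2 + 4m = 4m(m+1).
Since m and m+1 are consecutive, m(m+1) is even, and 4·(even) is a multiple of 8.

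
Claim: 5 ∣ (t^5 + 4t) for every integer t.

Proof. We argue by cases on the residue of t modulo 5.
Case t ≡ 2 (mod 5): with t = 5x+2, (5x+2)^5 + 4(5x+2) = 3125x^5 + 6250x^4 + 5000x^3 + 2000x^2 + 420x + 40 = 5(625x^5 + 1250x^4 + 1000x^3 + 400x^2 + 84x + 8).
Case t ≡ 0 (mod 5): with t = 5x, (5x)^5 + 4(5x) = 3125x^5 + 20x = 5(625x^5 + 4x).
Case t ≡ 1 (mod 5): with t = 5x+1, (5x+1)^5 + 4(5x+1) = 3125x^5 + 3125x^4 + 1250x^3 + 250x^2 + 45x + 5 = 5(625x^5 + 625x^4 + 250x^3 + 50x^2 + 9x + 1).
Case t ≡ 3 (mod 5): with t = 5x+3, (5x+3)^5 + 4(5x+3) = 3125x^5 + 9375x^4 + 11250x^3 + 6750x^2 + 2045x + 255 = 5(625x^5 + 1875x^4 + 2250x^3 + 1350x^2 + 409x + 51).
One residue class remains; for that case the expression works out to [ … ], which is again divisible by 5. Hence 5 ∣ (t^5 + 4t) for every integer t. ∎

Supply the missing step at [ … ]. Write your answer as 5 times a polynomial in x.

5(625x^5 + 2500x^4 + 4000x^3 + 3200x^2 + 1284x + 208)

The residues treated are {2, 0, 1, 3}, so the missing case is t ≡ 4 (mod 5); write t = 5x+4.
Then (5x+4)^5 + 4(5x+4) = 3125x^5 + 12500x^4 + 20000x^3 + 16000x^2 + 6420x + 1040 = 5(625x^5 + 2500x^4 + 4000x^3 + 3200x^2 + 1284x + 208).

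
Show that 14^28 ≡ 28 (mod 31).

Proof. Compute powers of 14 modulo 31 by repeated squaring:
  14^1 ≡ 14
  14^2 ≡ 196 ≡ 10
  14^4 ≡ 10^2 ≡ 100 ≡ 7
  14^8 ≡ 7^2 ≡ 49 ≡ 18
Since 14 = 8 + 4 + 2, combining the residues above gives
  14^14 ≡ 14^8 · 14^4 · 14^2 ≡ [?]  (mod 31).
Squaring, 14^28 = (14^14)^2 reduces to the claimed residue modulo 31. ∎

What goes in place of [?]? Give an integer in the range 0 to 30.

14^8 · 14^4 · 14^2 ≡ 18 · 7 · 10 = 1260.
1260 mod 31 = 20, so 14^14 ≡ 20 (mod 31).

20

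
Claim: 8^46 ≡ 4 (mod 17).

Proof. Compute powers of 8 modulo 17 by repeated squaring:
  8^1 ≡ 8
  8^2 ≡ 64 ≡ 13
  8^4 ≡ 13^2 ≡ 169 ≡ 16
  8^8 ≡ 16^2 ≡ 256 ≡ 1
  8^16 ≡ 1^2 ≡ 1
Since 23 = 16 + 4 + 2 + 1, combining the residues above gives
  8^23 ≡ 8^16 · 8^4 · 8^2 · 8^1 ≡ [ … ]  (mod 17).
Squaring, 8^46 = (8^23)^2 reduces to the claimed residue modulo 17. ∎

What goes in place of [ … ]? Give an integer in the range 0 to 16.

15

8^16 · 8^4 · 8^2 · 8^1 ≡ 1 · 16 · 13 · 8 = 1664.
1664 mod 17 = 15, so 8^23 ≡ 15 (mod 17).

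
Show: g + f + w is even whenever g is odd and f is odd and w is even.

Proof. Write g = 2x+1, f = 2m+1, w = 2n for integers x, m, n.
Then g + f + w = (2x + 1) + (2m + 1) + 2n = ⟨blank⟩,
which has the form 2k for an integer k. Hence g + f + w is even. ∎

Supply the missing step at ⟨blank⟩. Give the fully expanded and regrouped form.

2(m + n + x + 1)

(2x + 1) + (2m + 1) + 2n = 2m + 2n + 2x + 2
= 2(m + n + x + 1).
Since m + n + x + 1 is an integer, the sum is of the form 2k for an integer k.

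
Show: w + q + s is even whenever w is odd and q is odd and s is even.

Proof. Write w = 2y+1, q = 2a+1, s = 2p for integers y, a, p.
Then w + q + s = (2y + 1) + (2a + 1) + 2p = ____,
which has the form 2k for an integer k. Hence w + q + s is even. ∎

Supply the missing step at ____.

Expanding: (2y + 1) + (2a + 1) + 2p = 2a + 2p + 2y + 2.
Every term is even; pulling out the factor of 2 gives 2(a + p + y + 1).

2(a + p + y + 1)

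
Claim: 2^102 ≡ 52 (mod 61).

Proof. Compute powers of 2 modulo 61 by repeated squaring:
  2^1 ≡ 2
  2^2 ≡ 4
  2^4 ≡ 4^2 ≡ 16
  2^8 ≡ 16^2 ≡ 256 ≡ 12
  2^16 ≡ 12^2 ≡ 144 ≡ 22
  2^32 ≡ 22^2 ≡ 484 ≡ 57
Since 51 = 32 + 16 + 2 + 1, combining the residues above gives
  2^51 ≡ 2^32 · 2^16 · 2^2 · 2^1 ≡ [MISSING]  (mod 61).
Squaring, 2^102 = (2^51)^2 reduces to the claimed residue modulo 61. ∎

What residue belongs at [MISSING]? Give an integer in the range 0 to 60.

2^32 · 2^16 · 2^2 · 2^1 ≡ 57 · 22 · 4 · 2 = 10032.
10032 mod 61 = 28, so 2^51 ≡ 28 (mod 61).

28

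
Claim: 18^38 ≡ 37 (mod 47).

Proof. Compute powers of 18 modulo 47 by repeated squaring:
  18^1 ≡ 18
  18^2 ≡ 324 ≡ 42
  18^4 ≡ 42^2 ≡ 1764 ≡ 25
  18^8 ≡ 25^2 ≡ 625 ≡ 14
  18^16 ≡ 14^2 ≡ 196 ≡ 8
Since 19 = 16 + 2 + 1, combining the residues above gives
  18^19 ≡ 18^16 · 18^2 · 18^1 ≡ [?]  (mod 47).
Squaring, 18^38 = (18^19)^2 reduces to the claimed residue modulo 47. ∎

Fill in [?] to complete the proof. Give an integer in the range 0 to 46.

32

Multiply the listed residues: 8 · 42 · 18 = 336 → 6048.
Reducing modulo 47: 6048 = 128·47 + 32, so 18^19 ≡ 32.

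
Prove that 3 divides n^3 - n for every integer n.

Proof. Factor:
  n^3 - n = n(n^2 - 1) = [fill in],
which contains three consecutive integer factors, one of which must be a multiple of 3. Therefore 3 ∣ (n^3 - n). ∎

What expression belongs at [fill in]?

n(n^2 - 1) = n(n - 1)(n + 1) = (n - 1)n(n + 1).
These three factors are consecutive integers, so their product is divisible by 3.

(n - 1)n(n + 1)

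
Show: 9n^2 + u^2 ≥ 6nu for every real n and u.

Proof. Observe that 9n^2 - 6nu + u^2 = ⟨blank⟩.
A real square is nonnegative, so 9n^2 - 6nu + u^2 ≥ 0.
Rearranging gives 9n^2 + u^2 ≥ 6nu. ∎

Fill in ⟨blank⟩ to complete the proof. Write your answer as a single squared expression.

The leading and trailing coefficients are 3^2 and 1^2, and 6 = 2·3·1, so the trinomial is (3n - u)^2.
Hence 9n^2 - 6nu + u^2 ≥ 0.

(3n - u)^2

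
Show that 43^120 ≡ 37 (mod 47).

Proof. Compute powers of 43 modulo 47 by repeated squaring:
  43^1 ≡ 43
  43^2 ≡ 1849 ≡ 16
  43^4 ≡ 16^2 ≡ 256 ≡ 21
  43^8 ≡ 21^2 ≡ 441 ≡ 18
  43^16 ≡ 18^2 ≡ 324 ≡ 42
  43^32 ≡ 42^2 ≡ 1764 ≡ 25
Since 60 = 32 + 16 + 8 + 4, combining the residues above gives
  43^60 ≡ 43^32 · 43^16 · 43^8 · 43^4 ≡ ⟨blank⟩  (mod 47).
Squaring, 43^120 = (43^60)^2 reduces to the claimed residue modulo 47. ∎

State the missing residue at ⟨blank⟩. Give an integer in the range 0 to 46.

32

Multiply the listed residues: 25 · 42 · 18 · 21 = 1050 → 18900 → 396900.
Reducing modulo 47: 396900 = 8444·47 + 32, so 43^60 ≡ 32.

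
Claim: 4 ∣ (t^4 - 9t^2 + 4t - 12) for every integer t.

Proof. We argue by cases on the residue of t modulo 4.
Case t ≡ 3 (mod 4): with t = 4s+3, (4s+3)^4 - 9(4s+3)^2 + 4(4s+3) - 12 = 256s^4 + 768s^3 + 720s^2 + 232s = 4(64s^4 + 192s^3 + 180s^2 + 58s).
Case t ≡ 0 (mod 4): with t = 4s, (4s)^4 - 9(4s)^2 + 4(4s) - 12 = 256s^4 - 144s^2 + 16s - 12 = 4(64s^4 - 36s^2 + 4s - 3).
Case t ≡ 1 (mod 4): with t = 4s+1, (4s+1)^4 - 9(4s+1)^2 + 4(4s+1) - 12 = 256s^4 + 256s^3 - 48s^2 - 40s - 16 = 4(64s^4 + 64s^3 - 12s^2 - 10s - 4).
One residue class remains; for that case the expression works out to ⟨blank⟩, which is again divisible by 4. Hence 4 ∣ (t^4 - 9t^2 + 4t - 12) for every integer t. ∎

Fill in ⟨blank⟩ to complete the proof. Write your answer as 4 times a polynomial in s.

4(64s^4 + 128s^3 + 60s^2 - 6)

The residues treated are {3, 0, 1}, so the missing case is t ≡ 2 (mod 4); write t = 4s+2.
Then (4s+2)^4 - 9(4s+2)^2 + 4(4s+2) - 12 = 256s^4 + 512s^3 + 240s^2 - 24 = 4(64s^4 + 128s^3 + 60s^2 - 6).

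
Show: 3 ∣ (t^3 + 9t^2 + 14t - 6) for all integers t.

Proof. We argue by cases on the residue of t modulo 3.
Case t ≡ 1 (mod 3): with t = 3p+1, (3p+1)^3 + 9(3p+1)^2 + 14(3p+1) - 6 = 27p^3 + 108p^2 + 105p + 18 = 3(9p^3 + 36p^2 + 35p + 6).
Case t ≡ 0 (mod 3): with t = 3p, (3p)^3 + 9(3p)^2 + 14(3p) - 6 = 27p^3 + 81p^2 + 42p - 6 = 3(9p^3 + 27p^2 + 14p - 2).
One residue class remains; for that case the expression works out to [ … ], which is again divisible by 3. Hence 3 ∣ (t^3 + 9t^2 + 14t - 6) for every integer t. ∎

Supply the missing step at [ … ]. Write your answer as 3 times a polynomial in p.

The residues treated are {1, 0}, so the missing case is t ≡ 2 (mod 3); write t = 3p+2.
Then (3p+2)^3 + 9(3p+2)^2 + 14(3p+2) - 6 = 27p^3 + 135p^2 + 186p + 66 = 3(9p^3 + 45p^2 + 62p + 22).

3(9p^3 + 45p^2 + 62p + 22)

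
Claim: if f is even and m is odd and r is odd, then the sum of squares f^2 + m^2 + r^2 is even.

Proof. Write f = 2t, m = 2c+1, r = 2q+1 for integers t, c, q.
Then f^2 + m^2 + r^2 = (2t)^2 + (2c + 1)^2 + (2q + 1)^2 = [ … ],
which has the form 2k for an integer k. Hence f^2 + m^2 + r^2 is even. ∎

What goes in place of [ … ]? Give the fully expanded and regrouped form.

2(2c^2 + 2c + 2q^2 + 2q + 2t^2 + 1)

(2t)^2 + (2c + 1)^2 + (2q + 1)^2 = 4c^2 + 4c + 4q^2 + 4q + 4t^2 + 2
= 2(2c^2 + 2c + 2q^2 + 2q + 2t^2 + 1).
Since 2c^2 + 2c + 2q^2 + 2q + 2t^2 + 1 is an integer, the sum of squares is of the form 2k for an integer k.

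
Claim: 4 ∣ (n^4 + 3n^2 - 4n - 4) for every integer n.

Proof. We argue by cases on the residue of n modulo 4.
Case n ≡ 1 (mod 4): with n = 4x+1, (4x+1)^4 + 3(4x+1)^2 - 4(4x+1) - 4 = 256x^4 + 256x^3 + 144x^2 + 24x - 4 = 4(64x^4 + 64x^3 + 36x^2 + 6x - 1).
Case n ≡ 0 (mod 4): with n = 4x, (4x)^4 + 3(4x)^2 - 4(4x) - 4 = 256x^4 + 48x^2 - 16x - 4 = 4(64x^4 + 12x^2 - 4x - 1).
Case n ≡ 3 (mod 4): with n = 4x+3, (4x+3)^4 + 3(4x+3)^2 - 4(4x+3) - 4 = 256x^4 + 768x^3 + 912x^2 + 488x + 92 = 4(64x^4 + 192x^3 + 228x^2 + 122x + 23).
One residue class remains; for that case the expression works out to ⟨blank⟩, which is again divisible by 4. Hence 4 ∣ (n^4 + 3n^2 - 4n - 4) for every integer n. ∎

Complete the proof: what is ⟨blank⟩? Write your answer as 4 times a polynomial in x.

4(64x^4 + 128x^3 + 108x^2 + 40x + 4)

Only n ≡ 2 (mod 4) is unaccounted for. Put n = 4x+2:
(4x+2)^4 + 3(4x+2)^2 - 4(4x+2) - 4 expands to 256x^4 + 512x^3 + 432x^2 + 160x + 16,
and factoring out 4 leaves 4(64x^4 + 128x^3 + 108x^2 + 40x + 4).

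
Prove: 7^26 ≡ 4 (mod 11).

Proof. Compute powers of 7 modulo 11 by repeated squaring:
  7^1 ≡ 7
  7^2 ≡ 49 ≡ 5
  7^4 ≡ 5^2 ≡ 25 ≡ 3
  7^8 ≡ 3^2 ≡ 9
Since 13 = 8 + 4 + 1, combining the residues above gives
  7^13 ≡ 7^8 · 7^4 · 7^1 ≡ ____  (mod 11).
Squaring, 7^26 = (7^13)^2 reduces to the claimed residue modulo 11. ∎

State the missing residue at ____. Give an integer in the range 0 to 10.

7^8 · 7^4 · 7^1 ≡ 9 · 3 · 7 = 189.
189 mod 11 = 2, so 7^13 ≡ 2 (mod 11).

2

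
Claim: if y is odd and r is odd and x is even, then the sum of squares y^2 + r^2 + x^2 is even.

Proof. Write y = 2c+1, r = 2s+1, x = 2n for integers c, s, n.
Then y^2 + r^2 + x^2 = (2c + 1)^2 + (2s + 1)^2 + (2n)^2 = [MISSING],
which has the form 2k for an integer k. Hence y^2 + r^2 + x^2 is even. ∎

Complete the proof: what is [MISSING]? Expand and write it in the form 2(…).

2(2c^2 + 2c + 2n^2 + 2s^2 + 2s + 1)

(2c + 1)^2 + (2s + 1)^2 + (2n)^2 = 4c^2 + 4c + 4n^2 + 4s^2 + 4s + 2
= 2(2c^2 + 2c + 2n^2 + 2s^2 + 2s + 1).
Since 2c^2 + 2c + 2n^2 + 2s^2 + 2s + 1 is an integer, the sum of squares is of the form 2k for an integer k.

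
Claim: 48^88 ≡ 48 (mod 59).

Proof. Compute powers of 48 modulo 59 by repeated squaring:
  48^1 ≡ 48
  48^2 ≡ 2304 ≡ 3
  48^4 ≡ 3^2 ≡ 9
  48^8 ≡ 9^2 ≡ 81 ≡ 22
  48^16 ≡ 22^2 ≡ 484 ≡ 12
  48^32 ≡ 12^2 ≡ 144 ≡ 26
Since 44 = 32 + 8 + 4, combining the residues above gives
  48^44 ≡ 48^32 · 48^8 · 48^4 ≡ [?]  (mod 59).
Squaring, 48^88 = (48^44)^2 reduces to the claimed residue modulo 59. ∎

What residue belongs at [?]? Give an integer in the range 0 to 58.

15

Multiply the listed residues: 26 · 22 · 9 = 572 → 5148.
Reducing modulo 59: 5148 = 87·59 + 15, so 48^44 ≡ 15.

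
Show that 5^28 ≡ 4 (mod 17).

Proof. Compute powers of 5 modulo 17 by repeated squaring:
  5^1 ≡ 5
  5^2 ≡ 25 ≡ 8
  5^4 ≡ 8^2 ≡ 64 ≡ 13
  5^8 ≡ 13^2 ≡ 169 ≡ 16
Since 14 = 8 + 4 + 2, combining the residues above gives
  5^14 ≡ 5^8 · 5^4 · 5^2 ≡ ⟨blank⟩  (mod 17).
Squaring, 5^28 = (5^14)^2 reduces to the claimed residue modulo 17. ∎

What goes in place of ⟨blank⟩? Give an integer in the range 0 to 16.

Multiply the listed residues: 16 · 13 · 8 = 208 → 1664.
Reducing modulo 17: 1664 = 97·17 + 15, so 5^14 ≡ 15.

15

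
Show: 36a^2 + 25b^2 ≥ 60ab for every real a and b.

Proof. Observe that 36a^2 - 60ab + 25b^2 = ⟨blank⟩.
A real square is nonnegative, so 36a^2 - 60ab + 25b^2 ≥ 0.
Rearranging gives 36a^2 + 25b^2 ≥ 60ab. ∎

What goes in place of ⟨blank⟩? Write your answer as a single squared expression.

The leading and trailing coefficients are 6^2 and 5^2, and 60 = 2·6·5, so the trinomial is (6a - 5b)^2.
Hence 36a^2 - 60ab + 25b^2 ≥ 0.

(6a - 5b)^2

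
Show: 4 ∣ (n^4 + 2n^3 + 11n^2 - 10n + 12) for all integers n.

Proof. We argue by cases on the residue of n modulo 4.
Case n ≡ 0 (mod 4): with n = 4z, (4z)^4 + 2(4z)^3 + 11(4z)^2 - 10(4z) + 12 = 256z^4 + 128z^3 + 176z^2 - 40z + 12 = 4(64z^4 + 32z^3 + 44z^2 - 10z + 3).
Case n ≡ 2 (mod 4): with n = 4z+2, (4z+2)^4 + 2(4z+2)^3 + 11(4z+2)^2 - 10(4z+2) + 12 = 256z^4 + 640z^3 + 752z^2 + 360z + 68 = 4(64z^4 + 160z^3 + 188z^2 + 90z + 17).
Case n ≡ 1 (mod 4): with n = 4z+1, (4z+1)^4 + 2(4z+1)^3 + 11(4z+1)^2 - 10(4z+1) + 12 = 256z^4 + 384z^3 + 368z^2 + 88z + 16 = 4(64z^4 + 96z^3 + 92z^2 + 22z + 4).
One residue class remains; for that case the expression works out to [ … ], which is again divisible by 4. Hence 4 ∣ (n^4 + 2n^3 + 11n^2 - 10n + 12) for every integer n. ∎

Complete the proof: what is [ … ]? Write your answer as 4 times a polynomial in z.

Only n ≡ 3 (mod 4) is unaccounted for. Put n = 4z+3:
(4z+3)^4 + 2(4z+3)^3 + 11(4z+3)^2 - 10(4z+3) + 12 expands to 256z^4 + 896z^3 + 1328z^2 + 872z + 216,
and factoring out 4 leaves 4(64z^4 + 224z^3 + 332z^2 + 218z + 54).

4(64z^4 + 224z^3 + 332z^2 + 218z + 54)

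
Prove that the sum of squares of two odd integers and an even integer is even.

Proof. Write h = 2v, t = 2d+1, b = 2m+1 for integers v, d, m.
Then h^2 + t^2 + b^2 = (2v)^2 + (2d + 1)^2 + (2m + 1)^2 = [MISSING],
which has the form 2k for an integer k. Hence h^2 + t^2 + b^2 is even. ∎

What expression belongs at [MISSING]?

(2v)^2 + (2d + 1)^2 + (2m + 1)^2 = 4d^2 + 4d + 4m^2 + 4m + 4v^2 + 2
= 2(2d^2 + 2d + 2m^2 + 2m + 2v^2 + 1).
Since 2d^2 + 2d + 2m^2 + 2m + 2v^2 + 1 is an integer, the sum of squares is of the form 2k for an integer k.

2(2d^2 + 2d + 2m^2 + 2m + 2v^2 + 1)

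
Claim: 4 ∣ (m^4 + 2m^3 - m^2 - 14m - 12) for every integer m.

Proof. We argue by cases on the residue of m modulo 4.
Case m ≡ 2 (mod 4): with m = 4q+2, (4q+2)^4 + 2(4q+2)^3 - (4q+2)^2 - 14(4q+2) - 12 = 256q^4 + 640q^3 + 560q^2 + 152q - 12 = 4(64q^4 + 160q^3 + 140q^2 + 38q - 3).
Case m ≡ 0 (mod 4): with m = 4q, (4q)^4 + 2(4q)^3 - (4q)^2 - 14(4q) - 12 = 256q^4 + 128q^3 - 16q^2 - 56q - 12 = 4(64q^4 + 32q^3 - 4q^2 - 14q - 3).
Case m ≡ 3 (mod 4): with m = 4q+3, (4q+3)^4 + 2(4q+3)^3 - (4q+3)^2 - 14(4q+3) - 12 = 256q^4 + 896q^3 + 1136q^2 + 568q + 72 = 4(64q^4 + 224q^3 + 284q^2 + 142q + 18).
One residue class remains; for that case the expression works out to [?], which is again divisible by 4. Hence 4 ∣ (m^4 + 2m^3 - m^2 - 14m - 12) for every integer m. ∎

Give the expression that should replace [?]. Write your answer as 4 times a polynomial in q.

The residues treated are {2, 0, 3}, so the missing case is m ≡ 1 (mod 4); write m = 4q+1.
Then (4q+1)^4 + 2(4q+1)^3 - (4q+1)^2 - 14(4q+1) - 12 = 256q^4 + 384q^3 + 176q^2 - 24q - 24 = 4(64q^4 + 96q^3 + 44q^2 - 6q - 6).

4(64q^4 + 96q^3 + 44q^2 - 6q - 6)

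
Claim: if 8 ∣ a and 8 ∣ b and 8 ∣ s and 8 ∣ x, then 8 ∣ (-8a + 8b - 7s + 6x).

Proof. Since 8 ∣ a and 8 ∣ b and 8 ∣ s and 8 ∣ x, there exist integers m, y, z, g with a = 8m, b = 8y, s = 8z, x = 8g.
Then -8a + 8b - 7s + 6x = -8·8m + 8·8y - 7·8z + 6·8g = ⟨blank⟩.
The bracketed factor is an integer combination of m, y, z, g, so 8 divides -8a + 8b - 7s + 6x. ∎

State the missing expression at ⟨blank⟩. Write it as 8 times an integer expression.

Each term has a factor of 8: -8·8m + 8·8y - 7·8z + 6·8g = 8·(6g - 8m + 8y - 7z).
Since 6g - 8m + 8y - 7z is an integer, 8 ∣ (-8a + 8b - 7s + 6x).

8(6g - 8m + 8y - 7z)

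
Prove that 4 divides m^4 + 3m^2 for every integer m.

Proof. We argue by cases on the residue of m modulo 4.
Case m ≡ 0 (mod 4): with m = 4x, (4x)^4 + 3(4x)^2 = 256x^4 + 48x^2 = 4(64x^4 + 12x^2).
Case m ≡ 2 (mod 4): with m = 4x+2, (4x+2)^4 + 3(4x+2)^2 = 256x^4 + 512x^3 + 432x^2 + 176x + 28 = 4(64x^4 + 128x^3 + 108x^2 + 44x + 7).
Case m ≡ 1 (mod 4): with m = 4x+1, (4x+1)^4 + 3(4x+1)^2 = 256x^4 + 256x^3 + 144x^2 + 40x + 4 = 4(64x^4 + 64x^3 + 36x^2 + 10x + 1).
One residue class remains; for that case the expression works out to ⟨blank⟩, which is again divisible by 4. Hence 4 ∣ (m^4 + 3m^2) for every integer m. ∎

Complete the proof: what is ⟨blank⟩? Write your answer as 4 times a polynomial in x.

The residues treated are {0, 2, 1}, so the missing case is m ≡ 3 (mod 4); write m = 4x+3.
Then (4x+3)^4 + 3(4x+3)^2 = 256x^4 + 768x^3 + 912x^2 + 504x + 108 = 4(64x^4 + 192x^3 + 228x^2 + 126x + 27).

4(64x^4 + 192x^3 + 228x^2 + 126x + 27)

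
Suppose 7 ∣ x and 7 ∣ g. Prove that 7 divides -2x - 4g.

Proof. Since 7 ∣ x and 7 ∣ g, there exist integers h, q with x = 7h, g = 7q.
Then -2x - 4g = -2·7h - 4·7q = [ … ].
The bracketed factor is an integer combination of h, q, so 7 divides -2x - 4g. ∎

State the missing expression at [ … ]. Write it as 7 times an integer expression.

Each term has a factor of 7: -2·7h - 4·7q = 7·(-2h - 4q).
Since -2h - 4q is an integer, 7 ∣ (-2x - 4g).

7(-2h - 4q)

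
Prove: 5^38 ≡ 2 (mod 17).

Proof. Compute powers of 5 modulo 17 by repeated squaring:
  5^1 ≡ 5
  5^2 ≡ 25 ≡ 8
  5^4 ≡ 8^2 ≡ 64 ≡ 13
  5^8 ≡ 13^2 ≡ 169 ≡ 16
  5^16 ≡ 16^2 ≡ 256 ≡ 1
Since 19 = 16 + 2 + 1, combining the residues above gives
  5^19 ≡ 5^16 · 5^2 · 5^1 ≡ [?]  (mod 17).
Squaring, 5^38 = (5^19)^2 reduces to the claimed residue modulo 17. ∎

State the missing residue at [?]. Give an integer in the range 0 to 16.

6

Multiply the listed residues: 1 · 8 · 5 = 8 → 40.
Reducing modulo 17: 40 = 2·17 + 6, so 5^19 ≡ 6.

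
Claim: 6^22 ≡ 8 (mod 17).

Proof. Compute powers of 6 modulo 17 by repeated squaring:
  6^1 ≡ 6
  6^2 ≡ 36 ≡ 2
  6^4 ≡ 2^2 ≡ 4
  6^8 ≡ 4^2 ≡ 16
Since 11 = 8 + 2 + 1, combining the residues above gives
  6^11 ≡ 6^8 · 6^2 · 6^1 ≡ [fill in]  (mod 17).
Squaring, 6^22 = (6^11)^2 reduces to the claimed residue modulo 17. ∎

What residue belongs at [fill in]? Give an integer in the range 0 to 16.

Multiply the listed residues: 16 · 2 · 6 = 32 → 192.
Reducing modulo 17: 192 = 11·17 + 5, so 6^11 ≡ 5.

5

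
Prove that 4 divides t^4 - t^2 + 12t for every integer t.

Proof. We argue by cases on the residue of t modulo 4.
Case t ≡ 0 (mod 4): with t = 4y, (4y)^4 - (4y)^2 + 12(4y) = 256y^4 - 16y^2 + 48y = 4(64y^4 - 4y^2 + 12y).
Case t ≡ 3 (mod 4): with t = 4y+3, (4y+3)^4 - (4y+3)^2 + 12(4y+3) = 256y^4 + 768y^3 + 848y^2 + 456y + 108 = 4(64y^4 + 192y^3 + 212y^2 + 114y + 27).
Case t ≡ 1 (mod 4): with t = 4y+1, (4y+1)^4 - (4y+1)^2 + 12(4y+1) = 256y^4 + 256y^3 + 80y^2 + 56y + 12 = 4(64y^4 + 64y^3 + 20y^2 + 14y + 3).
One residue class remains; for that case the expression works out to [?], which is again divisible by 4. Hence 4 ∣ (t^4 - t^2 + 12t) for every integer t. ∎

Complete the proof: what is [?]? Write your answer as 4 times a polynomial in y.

Only t ≡ 2 (mod 4) is unaccounted for. Put t = 4y+2:
(4y+2)^4 - (4y+2)^2 + 12(4y+2) expands to 256y^4 + 512y^3 + 368y^2 + 160y + 36,
and factoring out 4 leaves 4(64y^4 + 128y^3 + 92y^2 + 40y + 9).

4(64y^4 + 128y^3 + 92y^2 + 40y + 9)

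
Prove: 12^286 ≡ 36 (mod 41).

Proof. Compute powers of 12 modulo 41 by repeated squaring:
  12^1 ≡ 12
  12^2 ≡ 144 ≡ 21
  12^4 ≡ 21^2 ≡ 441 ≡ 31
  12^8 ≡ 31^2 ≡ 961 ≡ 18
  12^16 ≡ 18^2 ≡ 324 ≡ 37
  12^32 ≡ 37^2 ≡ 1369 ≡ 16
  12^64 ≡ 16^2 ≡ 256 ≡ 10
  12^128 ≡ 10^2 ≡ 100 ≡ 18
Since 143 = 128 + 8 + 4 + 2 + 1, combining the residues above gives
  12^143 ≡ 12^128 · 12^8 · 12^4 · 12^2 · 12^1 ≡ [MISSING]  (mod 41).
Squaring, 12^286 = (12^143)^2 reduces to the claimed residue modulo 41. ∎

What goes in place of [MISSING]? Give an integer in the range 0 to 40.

35

Multiply the listed residues: 18 · 18 · 31 · 21 · 12 = 324 → 10044 → 210924 → 2531088.
Reducing modulo 41: 2531088 = 61733·41 + 35, so 12^143 ≡ 35.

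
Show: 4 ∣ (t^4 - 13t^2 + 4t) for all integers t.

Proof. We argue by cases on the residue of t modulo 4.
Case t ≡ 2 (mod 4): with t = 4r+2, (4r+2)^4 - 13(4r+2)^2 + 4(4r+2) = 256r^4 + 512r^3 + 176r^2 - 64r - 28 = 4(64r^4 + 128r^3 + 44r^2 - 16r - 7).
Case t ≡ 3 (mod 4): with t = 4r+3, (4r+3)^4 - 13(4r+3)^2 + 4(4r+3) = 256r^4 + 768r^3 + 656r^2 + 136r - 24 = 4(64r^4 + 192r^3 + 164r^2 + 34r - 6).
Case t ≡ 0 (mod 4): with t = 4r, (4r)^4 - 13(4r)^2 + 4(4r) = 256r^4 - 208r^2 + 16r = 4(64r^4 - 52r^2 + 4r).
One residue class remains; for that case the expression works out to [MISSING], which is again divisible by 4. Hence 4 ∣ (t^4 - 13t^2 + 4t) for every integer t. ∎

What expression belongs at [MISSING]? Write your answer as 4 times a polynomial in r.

4(64r^4 + 64r^3 - 28r^2 - 18r - 2)

The residues treated are {2, 3, 0}, so the missing case is t ≡ 1 (mod 4); write t = 4r+1.
Then (4r+1)^4 - 13(4r+1)^2 + 4(4r+1) = 256r^4 + 256r^3 - 112r^2 - 72r - 8 = 4(64r^4 + 64r^3 - 28r^2 - 18r - 2).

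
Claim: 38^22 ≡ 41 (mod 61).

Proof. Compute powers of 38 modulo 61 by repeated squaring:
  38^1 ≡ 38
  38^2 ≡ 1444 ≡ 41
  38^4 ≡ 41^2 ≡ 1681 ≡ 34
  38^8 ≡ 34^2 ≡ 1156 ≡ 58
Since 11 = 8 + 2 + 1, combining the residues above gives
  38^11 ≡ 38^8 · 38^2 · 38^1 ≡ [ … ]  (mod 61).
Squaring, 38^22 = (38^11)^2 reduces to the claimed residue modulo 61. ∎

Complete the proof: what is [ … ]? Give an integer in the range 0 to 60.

23

38^8 · 38^2 · 38^1 ≡ 58 · 41 · 38 = 90364.
90364 mod 61 = 23, so 38^11 ≡ 23 (mod 61).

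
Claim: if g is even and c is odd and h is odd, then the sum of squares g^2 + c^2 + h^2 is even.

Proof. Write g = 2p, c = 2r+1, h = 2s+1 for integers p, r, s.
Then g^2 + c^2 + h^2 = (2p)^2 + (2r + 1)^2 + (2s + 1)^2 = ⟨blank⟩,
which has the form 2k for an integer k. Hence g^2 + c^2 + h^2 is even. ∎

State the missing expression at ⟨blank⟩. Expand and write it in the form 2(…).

2(2p^2 + 2r^2 + 2r + 2s^2 + 2s + 1)

(2p)^2 + (2r + 1)^2 + (2s + 1)^2 = 4p^2 + 4r^2 + 4r + 4s^2 + 4s + 2
= 2(2p^2 + 2r^2 + 2r + 2s^2 + 2s + 1).
Since 2p^2 + 2r^2 + 2r + 2s^2 + 2s + 1 is an integer, the sum of squares is of the form 2k for an integer k.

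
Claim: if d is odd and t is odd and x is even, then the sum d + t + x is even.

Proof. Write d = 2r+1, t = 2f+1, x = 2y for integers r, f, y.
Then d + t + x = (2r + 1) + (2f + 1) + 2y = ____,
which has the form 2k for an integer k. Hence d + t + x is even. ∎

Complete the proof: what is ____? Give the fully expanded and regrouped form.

2(f + r + y + 1)

(2r + 1) + (2f + 1) + 2y = 2f + 2r + 2y + 2
= 2(f + r + y + 1).
Since f + r + y + 1 is an integer, the sum is of the form 2k for an integer k.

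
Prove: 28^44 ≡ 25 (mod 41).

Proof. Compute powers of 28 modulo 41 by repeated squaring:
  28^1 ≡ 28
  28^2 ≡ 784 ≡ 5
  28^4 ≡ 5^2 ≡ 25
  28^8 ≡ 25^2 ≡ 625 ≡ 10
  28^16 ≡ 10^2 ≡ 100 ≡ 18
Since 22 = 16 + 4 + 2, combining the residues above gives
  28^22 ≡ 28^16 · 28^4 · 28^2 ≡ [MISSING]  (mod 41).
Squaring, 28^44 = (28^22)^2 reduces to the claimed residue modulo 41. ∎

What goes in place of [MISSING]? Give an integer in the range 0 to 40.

36

28^16 · 28^4 · 28^2 ≡ 18 · 25 · 5 = 2250.
2250 mod 41 = 36, so 28^22 ≡ 36 (mod 41).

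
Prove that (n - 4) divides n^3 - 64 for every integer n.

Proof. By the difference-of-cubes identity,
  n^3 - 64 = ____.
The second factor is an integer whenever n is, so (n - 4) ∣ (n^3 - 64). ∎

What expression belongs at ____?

(n - 4)(n^2 + 4n + 16)

Polynomial division of n^3 - 64 by n - 4 leaves remainder 0 and quotient n^2 + 4n + 16.
Hence n^3 - 64 = (n - 4)(n^2 + 4n + 16).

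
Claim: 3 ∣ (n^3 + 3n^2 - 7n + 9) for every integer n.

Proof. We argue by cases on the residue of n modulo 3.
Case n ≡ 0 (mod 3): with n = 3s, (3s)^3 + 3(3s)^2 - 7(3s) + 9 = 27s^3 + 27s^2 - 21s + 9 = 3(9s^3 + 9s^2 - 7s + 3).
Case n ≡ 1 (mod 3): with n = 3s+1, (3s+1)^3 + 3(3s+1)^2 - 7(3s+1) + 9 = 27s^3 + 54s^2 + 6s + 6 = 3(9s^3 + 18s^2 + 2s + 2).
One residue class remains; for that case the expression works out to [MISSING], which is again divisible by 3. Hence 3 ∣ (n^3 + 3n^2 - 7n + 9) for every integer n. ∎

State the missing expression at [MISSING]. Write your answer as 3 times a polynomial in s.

3(9s^3 + 27s^2 + 17s + 5)

The residues treated are {0, 1}, so the missing case is n ≡ 2 (mod 3); write n = 3s+2.
Then (3s+2)^3 + 3(3s+2)^2 - 7(3s+2) + 9 = 27s^3 + 81s^2 + 51s + 15 = 3(9s^3 + 27s^2 + 17s + 5).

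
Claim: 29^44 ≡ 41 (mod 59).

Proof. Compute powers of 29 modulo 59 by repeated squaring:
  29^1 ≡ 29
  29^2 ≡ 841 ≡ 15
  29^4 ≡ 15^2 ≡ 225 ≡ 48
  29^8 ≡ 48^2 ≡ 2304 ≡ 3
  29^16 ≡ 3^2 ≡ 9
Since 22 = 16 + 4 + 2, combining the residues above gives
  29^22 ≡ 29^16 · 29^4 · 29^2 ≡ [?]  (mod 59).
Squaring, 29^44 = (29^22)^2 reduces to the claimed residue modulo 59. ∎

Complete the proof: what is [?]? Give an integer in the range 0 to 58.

Multiply the listed residues: 9 · 48 · 15 = 432 → 6480.
Reducing modulo 59: 6480 = 109·59 + 49, so 29^22 ≡ 49.

49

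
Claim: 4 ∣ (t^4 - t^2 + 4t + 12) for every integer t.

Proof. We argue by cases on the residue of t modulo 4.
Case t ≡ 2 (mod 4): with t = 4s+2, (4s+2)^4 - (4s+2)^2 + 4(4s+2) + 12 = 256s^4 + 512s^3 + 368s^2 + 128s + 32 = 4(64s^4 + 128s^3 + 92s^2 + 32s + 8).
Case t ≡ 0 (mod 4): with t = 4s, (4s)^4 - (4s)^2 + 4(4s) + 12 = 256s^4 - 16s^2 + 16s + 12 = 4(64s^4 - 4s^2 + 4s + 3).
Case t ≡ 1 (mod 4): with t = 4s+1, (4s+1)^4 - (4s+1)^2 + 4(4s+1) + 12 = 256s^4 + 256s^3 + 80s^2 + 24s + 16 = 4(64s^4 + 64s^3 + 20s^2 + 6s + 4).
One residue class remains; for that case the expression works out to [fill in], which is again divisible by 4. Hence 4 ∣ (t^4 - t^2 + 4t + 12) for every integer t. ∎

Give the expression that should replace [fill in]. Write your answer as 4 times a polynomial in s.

4(64s^4 + 192s^3 + 212s^2 + 106s + 24)

The residues treated are {2, 0, 1}, so the missing case is t ≡ 3 (mod 4); write t = 4s+3.
Then (4s+3)^4 - (4s+3)^2 + 4(4s+3) + 12 = 256s^4 + 768s^3 + 848s^2 + 424s + 96 = 4(64s^4 + 192s^3 + 212s^2 + 106s + 24).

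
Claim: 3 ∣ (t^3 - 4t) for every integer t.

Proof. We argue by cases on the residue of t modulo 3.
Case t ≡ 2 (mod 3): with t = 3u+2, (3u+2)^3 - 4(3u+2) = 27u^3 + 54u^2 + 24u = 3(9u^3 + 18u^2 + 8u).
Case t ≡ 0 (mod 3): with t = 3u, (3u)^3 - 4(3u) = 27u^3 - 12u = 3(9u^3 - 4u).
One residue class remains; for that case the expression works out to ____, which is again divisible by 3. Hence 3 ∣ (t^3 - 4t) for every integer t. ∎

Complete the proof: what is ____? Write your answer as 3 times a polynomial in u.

3(9u^3 + 9u^2 - u - 1)

The residues treated are {2, 0}, so the missing case is t ≡ 1 (mod 3); write t = 3u+1.
Then (3u+1)^3 - 4(3u+1) = 27u^3 + 27u^2 - 3u - 3 = 3(9u^3 + 9u^2 - u - 1).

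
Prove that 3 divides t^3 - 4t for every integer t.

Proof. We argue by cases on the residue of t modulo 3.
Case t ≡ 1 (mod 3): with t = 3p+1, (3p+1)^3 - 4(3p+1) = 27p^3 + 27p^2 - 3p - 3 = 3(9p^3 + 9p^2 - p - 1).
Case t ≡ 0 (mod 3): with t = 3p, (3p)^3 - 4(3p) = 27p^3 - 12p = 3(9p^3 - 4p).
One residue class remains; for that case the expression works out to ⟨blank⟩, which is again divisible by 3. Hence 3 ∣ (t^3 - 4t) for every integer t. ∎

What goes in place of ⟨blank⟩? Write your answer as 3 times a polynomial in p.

Only t ≡ 2 (mod 3) is unaccounted for. Put t = 3p+2:
(3p+2)^3 - 4(3p+2) expands to 27p^3 + 54p^2 + 24p,
and factoring out 3 leaves 3(9p^3 + 18p^2 + 8p).

3(9p^3 + 18p^2 + 8p)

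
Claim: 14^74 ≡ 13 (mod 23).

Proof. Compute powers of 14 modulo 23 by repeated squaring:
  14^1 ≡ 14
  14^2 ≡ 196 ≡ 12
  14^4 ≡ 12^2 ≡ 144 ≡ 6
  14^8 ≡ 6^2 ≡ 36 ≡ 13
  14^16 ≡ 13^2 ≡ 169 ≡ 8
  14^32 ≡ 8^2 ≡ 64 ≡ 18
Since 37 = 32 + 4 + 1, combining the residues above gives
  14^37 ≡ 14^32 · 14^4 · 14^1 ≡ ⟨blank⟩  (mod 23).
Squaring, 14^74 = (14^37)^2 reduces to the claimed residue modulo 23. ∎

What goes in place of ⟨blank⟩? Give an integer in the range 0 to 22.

17

14^32 · 14^4 · 14^1 ≡ 18 · 6 · 14 = 1512.
1512 mod 23 = 17, so 14^37 ≡ 17 (mod 23).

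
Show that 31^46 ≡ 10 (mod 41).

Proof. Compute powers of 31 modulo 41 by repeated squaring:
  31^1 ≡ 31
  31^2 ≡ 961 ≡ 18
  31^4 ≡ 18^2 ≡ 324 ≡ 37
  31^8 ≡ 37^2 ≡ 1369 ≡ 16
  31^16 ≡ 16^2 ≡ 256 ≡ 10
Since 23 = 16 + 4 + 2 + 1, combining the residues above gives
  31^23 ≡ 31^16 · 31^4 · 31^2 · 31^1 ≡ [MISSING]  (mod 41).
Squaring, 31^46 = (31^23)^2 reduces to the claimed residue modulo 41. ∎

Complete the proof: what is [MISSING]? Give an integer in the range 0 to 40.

25

31^16 · 31^4 · 31^2 · 31^1 ≡ 10 · 37 · 18 · 31 = 206460.
206460 mod 41 = 25, so 31^23 ≡ 25 (mod 41).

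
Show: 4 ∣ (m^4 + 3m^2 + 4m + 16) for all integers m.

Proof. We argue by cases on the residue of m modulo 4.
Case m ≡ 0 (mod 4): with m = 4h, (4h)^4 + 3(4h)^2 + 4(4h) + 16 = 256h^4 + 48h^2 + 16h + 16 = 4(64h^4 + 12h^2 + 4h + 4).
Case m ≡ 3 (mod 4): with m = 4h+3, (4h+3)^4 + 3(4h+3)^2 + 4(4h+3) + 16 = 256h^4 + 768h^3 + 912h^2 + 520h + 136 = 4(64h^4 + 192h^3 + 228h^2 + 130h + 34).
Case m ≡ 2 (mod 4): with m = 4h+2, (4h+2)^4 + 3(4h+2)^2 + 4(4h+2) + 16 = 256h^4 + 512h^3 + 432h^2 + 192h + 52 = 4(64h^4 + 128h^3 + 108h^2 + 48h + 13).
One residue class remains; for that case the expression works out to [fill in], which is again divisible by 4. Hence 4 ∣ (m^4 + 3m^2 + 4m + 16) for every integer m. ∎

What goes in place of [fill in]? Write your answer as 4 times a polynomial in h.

Only m ≡ 1 (mod 4) is unaccounted for. Put m = 4h+1:
(4h+1)^4 + 3(4h+1)^2 + 4(4h+1) + 16 expands to 256h^4 + 256h^3 + 144h^2 + 56h + 24,
and factoring out 4 leaves 4(64h^4 + 64h^3 + 36h^2 + 14h + 6).

4(64h^4 + 64h^3 + 36h^2 + 14h + 6)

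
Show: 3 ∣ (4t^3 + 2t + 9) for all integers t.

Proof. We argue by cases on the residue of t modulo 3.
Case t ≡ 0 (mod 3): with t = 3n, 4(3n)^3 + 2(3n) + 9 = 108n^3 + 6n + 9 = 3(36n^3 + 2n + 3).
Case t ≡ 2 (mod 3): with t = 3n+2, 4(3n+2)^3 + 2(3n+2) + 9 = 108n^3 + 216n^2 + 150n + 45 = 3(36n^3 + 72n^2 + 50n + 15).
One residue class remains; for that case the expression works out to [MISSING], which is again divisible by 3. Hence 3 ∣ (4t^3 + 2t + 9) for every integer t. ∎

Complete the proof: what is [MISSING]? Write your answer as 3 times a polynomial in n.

The residues treated are {0, 2}, so the missing case is t ≡ 1 (mod 3); write t = 3n+1.
Then 4(3n+1)^3 + 2(3n+1) + 9 = 108n^3 + 108n^2 + 42n + 15 = 3(36n^3 + 36n^2 + 14n + 5).

3(36n^3 + 36n^2 + 14n + 5)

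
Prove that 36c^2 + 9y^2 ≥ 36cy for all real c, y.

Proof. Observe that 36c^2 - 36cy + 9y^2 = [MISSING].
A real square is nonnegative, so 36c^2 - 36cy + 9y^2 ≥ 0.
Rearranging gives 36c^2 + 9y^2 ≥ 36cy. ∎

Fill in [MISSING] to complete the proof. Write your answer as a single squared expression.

The leading and trailing coefficients are 6^2 and 3^2, and 36 = 2·6·3, so the trinomial is (6c - 3y)^2.
Hence 36c^2 - 36cy + 9y^2 ≥ 0.

(6c - 3y)^2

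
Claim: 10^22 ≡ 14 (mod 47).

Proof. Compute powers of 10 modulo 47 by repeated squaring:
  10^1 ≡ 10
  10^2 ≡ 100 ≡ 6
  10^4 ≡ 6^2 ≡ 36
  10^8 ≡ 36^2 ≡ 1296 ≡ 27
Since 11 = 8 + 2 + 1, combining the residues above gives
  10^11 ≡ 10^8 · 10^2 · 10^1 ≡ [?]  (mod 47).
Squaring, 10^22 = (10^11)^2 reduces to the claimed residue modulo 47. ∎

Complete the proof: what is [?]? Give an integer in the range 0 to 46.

22

Multiply the listed residues: 27 · 6 · 10 = 162 → 1620.
Reducing modulo 47: 1620 = 34·47 + 22, so 10^11 ≡ 22.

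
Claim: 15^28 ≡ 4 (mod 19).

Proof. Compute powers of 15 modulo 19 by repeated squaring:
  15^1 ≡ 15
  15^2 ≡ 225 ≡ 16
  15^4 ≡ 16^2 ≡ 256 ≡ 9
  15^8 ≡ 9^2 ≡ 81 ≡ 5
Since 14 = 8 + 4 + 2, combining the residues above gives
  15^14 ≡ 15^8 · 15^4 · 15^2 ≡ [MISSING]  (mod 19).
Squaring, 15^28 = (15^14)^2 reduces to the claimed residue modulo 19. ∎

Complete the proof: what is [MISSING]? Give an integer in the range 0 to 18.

17

Multiply the listed residues: 5 · 9 · 16 = 45 → 720.
Reducing modulo 19: 720 = 37·19 + 17, so 15^14 ≡ 17.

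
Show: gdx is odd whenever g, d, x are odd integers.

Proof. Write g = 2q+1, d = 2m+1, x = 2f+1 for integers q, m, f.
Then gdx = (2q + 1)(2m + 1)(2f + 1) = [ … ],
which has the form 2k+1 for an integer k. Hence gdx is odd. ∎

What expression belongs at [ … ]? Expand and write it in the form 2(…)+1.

(2q + 1)(2m + 1)(2f + 1) = 8fmq + 4fm + 4fq + 2f + 4mq + 2m + 2q + 1
= 2(4fmq + 2fm + 2fq + f + 2mq + m + q) + 1.
Since 4fmq + 2fm + 2fq + f + 2mq + m + q is an integer, the product is of the form 2k+1 for an integer k.

2(4fmq + 2fm + 2fq + f + 2mq + m + q) + 1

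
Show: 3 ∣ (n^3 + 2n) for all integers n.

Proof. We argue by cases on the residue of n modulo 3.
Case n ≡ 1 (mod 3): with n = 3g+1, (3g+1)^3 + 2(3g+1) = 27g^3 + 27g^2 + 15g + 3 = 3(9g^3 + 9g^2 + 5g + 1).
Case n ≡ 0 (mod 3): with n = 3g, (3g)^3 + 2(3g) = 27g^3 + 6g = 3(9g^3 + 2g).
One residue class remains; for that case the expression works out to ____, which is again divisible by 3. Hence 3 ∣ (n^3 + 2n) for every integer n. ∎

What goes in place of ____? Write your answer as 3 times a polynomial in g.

3(9g^3 + 18g^2 + 14g + 4)

The residues treated are {1, 0}, so the missing case is n ≡ 2 (mod 3); write n = 3g+2.
Then (3g+2)^3 + 2(3g+2) = 27g^3 + 54g^2 + 42g + 12 = 3(9g^3 + 18g^2 + 14g + 4).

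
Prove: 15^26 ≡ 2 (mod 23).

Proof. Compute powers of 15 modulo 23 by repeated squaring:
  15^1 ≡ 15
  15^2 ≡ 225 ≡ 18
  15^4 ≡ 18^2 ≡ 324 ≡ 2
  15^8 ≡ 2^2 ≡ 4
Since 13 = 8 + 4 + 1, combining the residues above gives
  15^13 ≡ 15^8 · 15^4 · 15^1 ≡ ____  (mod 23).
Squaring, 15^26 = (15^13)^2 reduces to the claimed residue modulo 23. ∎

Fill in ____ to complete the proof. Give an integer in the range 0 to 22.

Multiply the listed residues: 4 · 2 · 15 = 8 → 120.
Reducing modulo 23: 120 = 5·23 + 5, so 15^13 ≡ 5.

5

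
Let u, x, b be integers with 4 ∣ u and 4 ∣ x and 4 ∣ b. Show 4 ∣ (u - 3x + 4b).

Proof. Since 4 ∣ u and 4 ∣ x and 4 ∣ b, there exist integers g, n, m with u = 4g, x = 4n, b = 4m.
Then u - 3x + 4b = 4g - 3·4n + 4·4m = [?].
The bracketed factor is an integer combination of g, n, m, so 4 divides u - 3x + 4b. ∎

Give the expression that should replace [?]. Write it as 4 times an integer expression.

Each term has a factor of 4: 4g - 3·4n + 4·4m = 4·(g + 4m - 3n).
Since g + 4m - 3n is an integer, 4 ∣ (u - 3x + 4b).

4(g + 4m - 3n)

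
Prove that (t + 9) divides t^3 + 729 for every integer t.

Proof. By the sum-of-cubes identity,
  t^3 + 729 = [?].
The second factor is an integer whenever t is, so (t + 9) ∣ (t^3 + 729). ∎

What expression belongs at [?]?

Polynomial division of t^3 + 729 by t + 9 leaves remainder 0 and quotient t^2 - 9t + 81.
Hence t^3 + 729 = (t + 9)(t^2 - 9t + 81).

(t + 9)(t^2 - 9t + 81)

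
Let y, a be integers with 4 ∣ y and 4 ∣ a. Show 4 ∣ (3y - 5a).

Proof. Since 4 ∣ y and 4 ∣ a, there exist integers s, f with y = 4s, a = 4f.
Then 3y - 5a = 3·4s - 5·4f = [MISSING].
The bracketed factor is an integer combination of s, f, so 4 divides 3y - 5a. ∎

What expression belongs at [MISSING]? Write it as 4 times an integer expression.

4(-5f + 3s)

Pull the common 4 out of every term: 3·4s - 5·4f = 4(-5f + 3s).
-5f + 3s is an integer, which exhibits the divisibility.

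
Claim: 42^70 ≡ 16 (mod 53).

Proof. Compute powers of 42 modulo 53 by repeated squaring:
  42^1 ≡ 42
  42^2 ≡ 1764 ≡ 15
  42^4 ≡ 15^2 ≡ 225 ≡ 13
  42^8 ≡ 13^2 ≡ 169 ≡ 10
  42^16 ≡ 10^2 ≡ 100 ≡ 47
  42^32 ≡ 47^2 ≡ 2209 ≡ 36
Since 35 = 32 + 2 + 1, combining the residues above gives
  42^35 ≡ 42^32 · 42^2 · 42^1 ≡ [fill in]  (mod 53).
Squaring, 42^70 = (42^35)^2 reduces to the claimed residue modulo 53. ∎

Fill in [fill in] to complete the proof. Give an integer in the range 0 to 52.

42^32 · 42^2 · 42^1 ≡ 36 · 15 · 42 = 22680.
22680 mod 53 = 49, so 42^35 ≡ 49 (mod 53).

49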